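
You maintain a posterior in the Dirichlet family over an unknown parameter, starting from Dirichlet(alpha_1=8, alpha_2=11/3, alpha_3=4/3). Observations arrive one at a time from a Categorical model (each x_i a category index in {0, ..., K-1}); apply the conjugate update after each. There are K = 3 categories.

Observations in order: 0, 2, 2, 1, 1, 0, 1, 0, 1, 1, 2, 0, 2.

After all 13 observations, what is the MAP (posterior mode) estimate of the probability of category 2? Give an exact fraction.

obs 1: x=0 → posterior Dirichlet(9, 11/3, 4/3)
obs 2: x=2 → posterior Dirichlet(9, 11/3, 7/3)
obs 3: x=2 → posterior Dirichlet(9, 11/3, 10/3)
obs 4: x=1 → posterior Dirichlet(9, 14/3, 10/3)
obs 5: x=1 → posterior Dirichlet(9, 17/3, 10/3)
obs 6: x=0 → posterior Dirichlet(10, 17/3, 10/3)
obs 7: x=1 → posterior Dirichlet(10, 20/3, 10/3)
obs 8: x=0 → posterior Dirichlet(11, 20/3, 10/3)
obs 9: x=1 → posterior Dirichlet(11, 23/3, 10/3)
obs 10: x=1 → posterior Dirichlet(11, 26/3, 10/3)
obs 11: x=2 → posterior Dirichlet(11, 26/3, 13/3)
obs 12: x=0 → posterior Dirichlet(12, 26/3, 13/3)
obs 13: x=2 → posterior Dirichlet(12, 26/3, 16/3)

13/69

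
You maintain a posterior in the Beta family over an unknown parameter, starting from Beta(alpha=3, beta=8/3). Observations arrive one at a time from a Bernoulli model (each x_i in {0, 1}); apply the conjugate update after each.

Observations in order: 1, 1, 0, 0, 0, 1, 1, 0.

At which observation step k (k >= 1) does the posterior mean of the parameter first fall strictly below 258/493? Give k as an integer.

obs 1: x=1 → posterior Beta(4, 8/3)
obs 2: x=1 → posterior Beta(5, 8/3)
obs 3: x=0 → posterior Beta(5, 11/3)
obs 4: x=0 → posterior Beta(5, 14/3)
obs 5: x=0 → posterior Beta(5, 17/3)
obs 6: x=1 → posterior Beta(6, 17/3)
obs 7: x=1 → posterior Beta(7, 17/3)
obs 8: x=0 → posterior Beta(7, 20/3)

k = 4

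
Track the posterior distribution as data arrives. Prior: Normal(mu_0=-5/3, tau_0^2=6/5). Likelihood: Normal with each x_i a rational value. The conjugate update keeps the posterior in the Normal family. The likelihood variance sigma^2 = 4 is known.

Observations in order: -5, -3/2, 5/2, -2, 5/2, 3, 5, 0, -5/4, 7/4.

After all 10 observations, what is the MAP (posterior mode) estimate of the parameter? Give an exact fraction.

-1/24

obs 1: x=-5 → posterior Normal(-95/39, 12/13)
obs 2: x=-3/2 → posterior Normal(-217/96, 3/4)
obs 3: x=5/2 → posterior Normal(-86/57, 12/19)
obs 4: x=-2 → posterior Normal(-52/33, 6/11)
obs 5: x=5/2 → posterior Normal(-163/150, 12/25)
obs 6: x=3 → posterior Normal(-109/168, 3/7)
obs 7: x=5 → posterior Normal(-19/186, 12/31)
obs 8: x=0 → posterior Normal(-19/204, 6/17)
obs 9: x=-5/4 → posterior Normal(-83/444, 12/37)
obs 10: x=7/4 → posterior Normal(-1/24, 3/10)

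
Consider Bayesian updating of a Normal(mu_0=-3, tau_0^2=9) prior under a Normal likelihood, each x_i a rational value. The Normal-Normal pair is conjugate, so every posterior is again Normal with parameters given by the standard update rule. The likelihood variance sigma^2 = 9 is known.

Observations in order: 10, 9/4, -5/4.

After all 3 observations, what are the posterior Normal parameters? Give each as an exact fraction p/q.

mu_0=2, tau_0^2=9/4

obs 1: x=10 → posterior Normal(7/2, 9/2)
obs 2: x=9/4 → posterior Normal(37/12, 3)
obs 3: x=-5/4 → posterior Normal(2, 9/4)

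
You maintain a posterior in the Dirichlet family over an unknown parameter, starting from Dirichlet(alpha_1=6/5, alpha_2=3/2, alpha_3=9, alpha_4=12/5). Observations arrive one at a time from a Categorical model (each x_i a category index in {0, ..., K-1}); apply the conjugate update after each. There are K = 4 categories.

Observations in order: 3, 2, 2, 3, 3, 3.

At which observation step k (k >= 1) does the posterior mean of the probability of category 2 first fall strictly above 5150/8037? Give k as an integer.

obs 1: x=3 → posterior Dirichlet(6/5, 3/2, 9, 17/5)
obs 2: x=2 → posterior Dirichlet(6/5, 3/2, 10, 17/5)
obs 3: x=2 → posterior Dirichlet(6/5, 3/2, 11, 17/5)
obs 4: x=3 → posterior Dirichlet(6/5, 3/2, 11, 22/5)
obs 5: x=3 → posterior Dirichlet(6/5, 3/2, 11, 27/5)
obs 6: x=3 → posterior Dirichlet(6/5, 3/2, 11, 32/5)

k = 3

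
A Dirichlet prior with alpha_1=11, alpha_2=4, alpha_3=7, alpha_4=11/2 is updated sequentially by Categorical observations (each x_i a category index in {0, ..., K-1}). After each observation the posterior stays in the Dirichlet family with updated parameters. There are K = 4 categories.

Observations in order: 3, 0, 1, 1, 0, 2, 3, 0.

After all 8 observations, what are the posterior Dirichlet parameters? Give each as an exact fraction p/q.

alpha_1=14, alpha_2=6, alpha_3=8, alpha_4=15/2

obs 1: x=3 → posterior Dirichlet(11, 4, 7, 13/2)
obs 2: x=0 → posterior Dirichlet(12, 4, 7, 13/2)
obs 3: x=1 → posterior Dirichlet(12, 5, 7, 13/2)
obs 4: x=1 → posterior Dirichlet(12, 6, 7, 13/2)
obs 5: x=0 → posterior Dirichlet(13, 6, 7, 13/2)
obs 6: x=2 → posterior Dirichlet(13, 6, 8, 13/2)
obs 7: x=3 → posterior Dirichlet(13, 6, 8, 15/2)
obs 8: x=0 → posterior Dirichlet(14, 6, 8, 15/2)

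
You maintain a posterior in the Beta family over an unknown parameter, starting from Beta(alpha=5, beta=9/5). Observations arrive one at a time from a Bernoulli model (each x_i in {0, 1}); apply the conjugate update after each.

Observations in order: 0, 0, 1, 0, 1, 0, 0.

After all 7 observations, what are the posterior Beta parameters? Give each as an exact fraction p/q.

obs 1: x=0 → posterior Beta(5, 14/5)
obs 2: x=0 → posterior Beta(5, 19/5)
obs 3: x=1 → posterior Beta(6, 19/5)
obs 4: x=0 → posterior Beta(6, 24/5)
obs 5: x=1 → posterior Beta(7, 24/5)
obs 6: x=0 → posterior Beta(7, 29/5)
obs 7: x=0 → posterior Beta(7, 34/5)

alpha=7, beta=34/5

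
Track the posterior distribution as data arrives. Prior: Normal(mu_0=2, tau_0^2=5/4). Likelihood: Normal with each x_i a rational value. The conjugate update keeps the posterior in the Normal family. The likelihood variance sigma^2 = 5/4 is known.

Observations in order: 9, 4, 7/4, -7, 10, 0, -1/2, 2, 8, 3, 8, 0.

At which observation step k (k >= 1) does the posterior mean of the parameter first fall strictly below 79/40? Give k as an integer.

obs 1: x=9 → posterior Normal(11/2, 5/8)
obs 2: x=4 → posterior Normal(5, 5/12)
obs 3: x=7/4 → posterior Normal(67/16, 5/16)
obs 4: x=-7 → posterior Normal(39/20, 1/4)
obs 5: x=10 → posterior Normal(79/24, 5/24)
obs 6: x=0 → posterior Normal(79/28, 5/28)
obs 7: x=-1/2 → posterior Normal(77/32, 5/32)
obs 8: x=2 → posterior Normal(85/36, 5/36)
obs 9: x=8 → posterior Normal(117/40, 1/8)
obs 10: x=3 → posterior Normal(129/44, 5/44)
obs 11: x=8 → posterior Normal(161/48, 5/48)
obs 12: x=0 → posterior Normal(161/52, 5/52)

k = 4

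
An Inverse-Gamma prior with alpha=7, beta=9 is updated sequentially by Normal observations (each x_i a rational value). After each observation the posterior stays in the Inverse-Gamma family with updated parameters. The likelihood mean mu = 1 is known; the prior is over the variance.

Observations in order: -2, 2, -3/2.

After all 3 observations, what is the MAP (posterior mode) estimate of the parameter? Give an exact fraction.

137/76

obs 1: x=-2 → posterior Inverse-Gamma(15/2, 27/2)
obs 2: x=2 → posterior Inverse-Gamma(8, 14)
obs 3: x=-3/2 → posterior Inverse-Gamma(17/2, 137/8)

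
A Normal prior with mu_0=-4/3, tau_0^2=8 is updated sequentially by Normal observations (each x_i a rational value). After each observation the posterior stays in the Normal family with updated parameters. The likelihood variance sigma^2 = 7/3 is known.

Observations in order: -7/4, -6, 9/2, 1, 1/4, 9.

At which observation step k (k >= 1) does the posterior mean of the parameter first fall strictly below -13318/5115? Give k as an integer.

obs 1: x=-7/4 → posterior Normal(-154/93, 56/31)
obs 2: x=-6 → posterior Normal(-586/165, 56/55)
obs 3: x=9/2 → posterior Normal(-262/237, 56/79)
obs 4: x=1 → posterior Normal(-190/309, 56/103)
obs 5: x=1/4 → posterior Normal(-172/381, 56/127)
obs 6: x=9 → posterior Normal(476/453, 56/151)

k = 2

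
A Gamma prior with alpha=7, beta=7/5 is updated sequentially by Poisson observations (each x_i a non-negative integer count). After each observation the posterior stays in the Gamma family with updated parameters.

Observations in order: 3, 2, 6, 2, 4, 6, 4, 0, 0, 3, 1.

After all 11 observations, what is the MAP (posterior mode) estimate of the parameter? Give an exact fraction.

obs 1: x=3 → posterior Gamma(10, 12/5)
obs 2: x=2 → posterior Gamma(12, 17/5)
obs 3: x=6 → posterior Gamma(18, 22/5)
obs 4: x=2 → posterior Gamma(20, 27/5)
obs 5: x=4 → posterior Gamma(24, 32/5)
obs 6: x=6 → posterior Gamma(30, 37/5)
obs 7: x=4 → posterior Gamma(34, 42/5)
obs 8: x=0 → posterior Gamma(34, 47/5)
obs 9: x=0 → posterior Gamma(34, 52/5)
obs 10: x=3 → posterior Gamma(37, 57/5)
obs 11: x=1 → posterior Gamma(38, 62/5)

185/62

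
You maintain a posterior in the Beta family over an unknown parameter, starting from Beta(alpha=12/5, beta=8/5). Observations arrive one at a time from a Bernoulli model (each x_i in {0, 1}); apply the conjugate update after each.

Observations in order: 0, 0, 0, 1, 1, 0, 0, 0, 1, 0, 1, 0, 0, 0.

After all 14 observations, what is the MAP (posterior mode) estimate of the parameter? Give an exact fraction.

obs 1: x=0 → posterior Beta(12/5, 13/5)
obs 2: x=0 → posterior Beta(12/5, 18/5)
obs 3: x=0 → posterior Beta(12/5, 23/5)
obs 4: x=1 → posterior Beta(17/5, 23/5)
obs 5: x=1 → posterior Beta(22/5, 23/5)
obs 6: x=0 → posterior Beta(22/5, 28/5)
obs 7: x=0 → posterior Beta(22/5, 33/5)
obs 8: x=0 → posterior Beta(22/5, 38/5)
obs 9: x=1 → posterior Beta(27/5, 38/5)
obs 10: x=0 → posterior Beta(27/5, 43/5)
obs 11: x=1 → posterior Beta(32/5, 43/5)
obs 12: x=0 → posterior Beta(32/5, 48/5)
obs 13: x=0 → posterior Beta(32/5, 53/5)
obs 14: x=0 → posterior Beta(32/5, 58/5)

27/80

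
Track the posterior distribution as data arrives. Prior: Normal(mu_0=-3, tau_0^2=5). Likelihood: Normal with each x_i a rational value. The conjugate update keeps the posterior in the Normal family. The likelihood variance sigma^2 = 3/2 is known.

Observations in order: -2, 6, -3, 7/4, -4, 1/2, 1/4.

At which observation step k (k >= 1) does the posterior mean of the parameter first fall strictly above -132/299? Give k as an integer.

obs 1: x=-2 → posterior Normal(-29/13, 15/13)
obs 2: x=6 → posterior Normal(31/23, 15/23)
obs 3: x=-3 → posterior Normal(1/33, 5/11)
obs 4: x=7/4 → posterior Normal(37/86, 15/43)
obs 5: x=-4 → posterior Normal(-43/106, 15/53)
obs 6: x=1/2 → posterior Normal(-11/42, 5/21)
obs 7: x=1/4 → posterior Normal(-14/73, 15/73)

k = 2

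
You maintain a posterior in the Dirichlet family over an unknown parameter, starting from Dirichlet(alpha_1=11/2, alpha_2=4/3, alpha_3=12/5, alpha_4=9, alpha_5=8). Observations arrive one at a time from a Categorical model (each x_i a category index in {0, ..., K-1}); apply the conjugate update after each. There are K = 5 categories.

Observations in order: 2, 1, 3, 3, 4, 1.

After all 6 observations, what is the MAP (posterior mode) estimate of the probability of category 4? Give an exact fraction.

obs 1: x=2 → posterior Dirichlet(11/2, 4/3, 17/5, 9, 8)
obs 2: x=1 → posterior Dirichlet(11/2, 7/3, 17/5, 9, 8)
obs 3: x=3 → posterior Dirichlet(11/2, 7/3, 17/5, 10, 8)
obs 4: x=3 → posterior Dirichlet(11/2, 7/3, 17/5, 11, 8)
obs 5: x=4 → posterior Dirichlet(11/2, 7/3, 17/5, 11, 9)
obs 6: x=1 → posterior Dirichlet(11/2, 10/3, 17/5, 11, 9)

240/817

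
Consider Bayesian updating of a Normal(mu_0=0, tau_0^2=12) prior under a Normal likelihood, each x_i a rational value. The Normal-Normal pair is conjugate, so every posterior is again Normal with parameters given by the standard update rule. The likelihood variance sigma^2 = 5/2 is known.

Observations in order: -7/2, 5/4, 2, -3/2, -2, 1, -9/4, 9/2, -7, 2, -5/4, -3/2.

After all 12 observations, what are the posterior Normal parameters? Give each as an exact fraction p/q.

obs 1: x=-7/2 → posterior Normal(-84/29, 60/29)
obs 2: x=5/4 → posterior Normal(-54/53, 60/53)
obs 3: x=2 → posterior Normal(-6/77, 60/77)
obs 4: x=-3/2 → posterior Normal(-42/101, 60/101)
obs 5: x=-2 → posterior Normal(-18/25, 12/25)
obs 6: x=1 → posterior Normal(-66/149, 60/149)
obs 7: x=-9/4 → posterior Normal(-120/173, 60/173)
obs 8: x=9/2 → posterior Normal(-12/197, 60/197)
obs 9: x=-7 → posterior Normal(-180/221, 60/221)
obs 10: x=2 → posterior Normal(-132/245, 12/49)
obs 11: x=-5/4 → posterior Normal(-162/269, 60/269)
obs 12: x=-3/2 → posterior Normal(-198/293, 60/293)

mu_0=-198/293, tau_0^2=60/293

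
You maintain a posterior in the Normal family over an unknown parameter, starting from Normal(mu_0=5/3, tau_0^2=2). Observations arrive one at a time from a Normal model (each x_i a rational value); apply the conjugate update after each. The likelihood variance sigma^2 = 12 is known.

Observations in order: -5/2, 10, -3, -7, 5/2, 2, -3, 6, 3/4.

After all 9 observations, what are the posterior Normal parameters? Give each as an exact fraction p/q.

mu_0=21/20, tau_0^2=4/5

obs 1: x=-5/2 → posterior Normal(15/14, 12/7)
obs 2: x=10 → posterior Normal(35/16, 3/2)
obs 3: x=-3 → posterior Normal(29/18, 4/3)
obs 4: x=-7 → posterior Normal(3/4, 6/5)
obs 5: x=5/2 → posterior Normal(10/11, 12/11)
obs 6: x=2 → posterior Normal(1, 1)
obs 7: x=-3 → posterior Normal(9/13, 12/13)
obs 8: x=6 → posterior Normal(15/14, 6/7)
obs 9: x=3/4 → posterior Normal(21/20, 4/5)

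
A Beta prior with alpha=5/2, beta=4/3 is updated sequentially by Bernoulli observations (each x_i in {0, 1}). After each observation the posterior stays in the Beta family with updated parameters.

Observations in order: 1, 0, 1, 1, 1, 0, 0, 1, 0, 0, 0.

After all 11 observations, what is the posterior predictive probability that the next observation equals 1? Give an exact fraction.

45/89

obs 1: x=1 → posterior Beta(7/2, 4/3)
obs 2: x=0 → posterior Beta(7/2, 7/3)
obs 3: x=1 → posterior Beta(9/2, 7/3)
obs 4: x=1 → posterior Beta(11/2, 7/3)
obs 5: x=1 → posterior Beta(13/2, 7/3)
obs 6: x=0 → posterior Beta(13/2, 10/3)
obs 7: x=0 → posterior Beta(13/2, 13/3)
obs 8: x=1 → posterior Beta(15/2, 13/3)
obs 9: x=0 → posterior Beta(15/2, 16/3)
obs 10: x=0 → posterior Beta(15/2, 19/3)
obs 11: x=0 → posterior Beta(15/2, 22/3)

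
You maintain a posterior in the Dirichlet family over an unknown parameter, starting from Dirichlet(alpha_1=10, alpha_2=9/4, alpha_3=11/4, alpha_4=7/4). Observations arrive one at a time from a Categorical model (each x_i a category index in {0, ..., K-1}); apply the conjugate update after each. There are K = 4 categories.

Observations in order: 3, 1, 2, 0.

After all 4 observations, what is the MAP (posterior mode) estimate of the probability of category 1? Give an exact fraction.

9/67

obs 1: x=3 → posterior Dirichlet(10, 9/4, 11/4, 11/4)
obs 2: x=1 → posterior Dirichlet(10, 13/4, 11/4, 11/4)
obs 3: x=2 → posterior Dirichlet(10, 13/4, 15/4, 11/4)
obs 4: x=0 → posterior Dirichlet(11, 13/4, 15/4, 11/4)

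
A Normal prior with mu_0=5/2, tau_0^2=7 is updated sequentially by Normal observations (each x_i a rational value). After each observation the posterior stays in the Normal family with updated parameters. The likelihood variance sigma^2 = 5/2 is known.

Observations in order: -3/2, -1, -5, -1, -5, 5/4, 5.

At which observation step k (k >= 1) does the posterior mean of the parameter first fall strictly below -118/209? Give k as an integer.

obs 1: x=-3/2 → posterior Normal(-17/38, 35/19)
obs 2: x=-1 → posterior Normal(-15/22, 35/33)
obs 3: x=-5 → posterior Normal(-185/94, 35/47)
obs 4: x=-1 → posterior Normal(-213/122, 35/61)
obs 5: x=-5 → posterior Normal(-353/150, 7/15)
obs 6: x=5/4 → posterior Normal(-159/89, 35/89)
obs 7: x=5 → posterior Normal(-89/103, 35/103)

k = 2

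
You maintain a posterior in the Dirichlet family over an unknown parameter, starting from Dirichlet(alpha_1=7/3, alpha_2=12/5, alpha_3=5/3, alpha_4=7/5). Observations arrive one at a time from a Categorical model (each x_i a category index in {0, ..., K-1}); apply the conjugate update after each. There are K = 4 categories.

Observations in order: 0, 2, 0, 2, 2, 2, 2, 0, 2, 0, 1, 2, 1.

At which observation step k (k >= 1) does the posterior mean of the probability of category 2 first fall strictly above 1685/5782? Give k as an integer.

obs 1: x=0 → posterior Dirichlet(10/3, 12/5, 5/3, 7/5)
obs 2: x=2 → posterior Dirichlet(10/3, 12/5, 8/3, 7/5)
obs 3: x=0 → posterior Dirichlet(13/3, 12/5, 8/3, 7/5)
obs 4: x=2 → posterior Dirichlet(13/3, 12/5, 11/3, 7/5)
obs 5: x=2 → posterior Dirichlet(13/3, 12/5, 14/3, 7/5)
obs 6: x=2 → posterior Dirichlet(13/3, 12/5, 17/3, 7/5)
obs 7: x=2 → posterior Dirichlet(13/3, 12/5, 20/3, 7/5)
obs 8: x=0 → posterior Dirichlet(16/3, 12/5, 20/3, 7/5)
obs 9: x=2 → posterior Dirichlet(16/3, 12/5, 23/3, 7/5)
obs 10: x=0 → posterior Dirichlet(19/3, 12/5, 23/3, 7/5)
obs 11: x=1 → posterior Dirichlet(19/3, 17/5, 23/3, 7/5)
obs 12: x=2 → posterior Dirichlet(19/3, 17/5, 26/3, 7/5)
obs 13: x=1 → posterior Dirichlet(19/3, 22/5, 26/3, 7/5)

k = 4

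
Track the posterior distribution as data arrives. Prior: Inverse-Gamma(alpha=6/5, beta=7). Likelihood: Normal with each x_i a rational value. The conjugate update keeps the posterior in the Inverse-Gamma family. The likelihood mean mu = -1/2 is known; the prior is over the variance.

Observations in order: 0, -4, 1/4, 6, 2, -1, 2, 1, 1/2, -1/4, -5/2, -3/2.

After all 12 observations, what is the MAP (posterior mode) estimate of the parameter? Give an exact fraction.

obs 1: x=0 → posterior Inverse-Gamma(17/10, 57/8)
obs 2: x=-4 → posterior Inverse-Gamma(11/5, 53/4)
obs 3: x=1/4 → posterior Inverse-Gamma(27/10, 433/32)
obs 4: x=6 → posterior Inverse-Gamma(16/5, 1109/32)
obs 5: x=2 → posterior Inverse-Gamma(37/10, 1209/32)
obs 6: x=-1 → posterior Inverse-Gamma(21/5, 1213/32)
obs 7: x=2 → posterior Inverse-Gamma(47/10, 1313/32)
obs 8: x=1 → posterior Inverse-Gamma(26/5, 1349/32)
obs 9: x=1/2 → posterior Inverse-Gamma(57/10, 1365/32)
obs 10: x=-1/4 → posterior Inverse-Gamma(31/5, 683/16)
obs 11: x=-5/2 → posterior Inverse-Gamma(67/10, 715/16)
obs 12: x=-3/2 → posterior Inverse-Gamma(36/5, 723/16)

3615/656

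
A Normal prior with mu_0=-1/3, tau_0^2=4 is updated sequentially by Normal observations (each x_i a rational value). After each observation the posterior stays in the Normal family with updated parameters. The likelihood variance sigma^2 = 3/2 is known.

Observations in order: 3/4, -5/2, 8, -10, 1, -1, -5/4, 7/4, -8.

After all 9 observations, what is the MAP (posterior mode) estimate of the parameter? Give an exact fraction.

-91/75

obs 1: x=3/4 → posterior Normal(5/11, 12/11)
obs 2: x=-5/2 → posterior Normal(-15/19, 12/19)
obs 3: x=8 → posterior Normal(49/27, 4/9)
obs 4: x=-10 → posterior Normal(-31/35, 12/35)
obs 5: x=1 → posterior Normal(-23/43, 12/43)
obs 6: x=-1 → posterior Normal(-31/51, 4/17)
obs 7: x=-5/4 → posterior Normal(-41/59, 12/59)
obs 8: x=7/4 → posterior Normal(-27/67, 12/67)
obs 9: x=-8 → posterior Normal(-91/75, 4/25)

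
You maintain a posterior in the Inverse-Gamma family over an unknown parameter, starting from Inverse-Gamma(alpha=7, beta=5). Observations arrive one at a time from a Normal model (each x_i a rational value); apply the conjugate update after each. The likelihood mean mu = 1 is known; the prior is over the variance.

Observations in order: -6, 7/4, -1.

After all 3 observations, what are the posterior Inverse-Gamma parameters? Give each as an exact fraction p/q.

alpha=17/2, beta=1017/32

obs 1: x=-6 → posterior Inverse-Gamma(15/2, 59/2)
obs 2: x=7/4 → posterior Inverse-Gamma(8, 953/32)
obs 3: x=-1 → posterior Inverse-Gamma(17/2, 1017/32)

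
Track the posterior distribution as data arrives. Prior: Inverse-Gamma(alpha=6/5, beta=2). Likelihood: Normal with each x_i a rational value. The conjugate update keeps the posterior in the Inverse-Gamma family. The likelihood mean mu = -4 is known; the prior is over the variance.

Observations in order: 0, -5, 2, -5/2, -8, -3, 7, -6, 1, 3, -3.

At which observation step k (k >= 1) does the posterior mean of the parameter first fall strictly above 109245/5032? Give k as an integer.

k = 7

obs 1: x=0 → posterior Inverse-Gamma(17/10, 10)
obs 2: x=-5 → posterior Inverse-Gamma(11/5, 21/2)
obs 3: x=2 → posterior Inverse-Gamma(27/10, 57/2)
obs 4: x=-5/2 → posterior Inverse-Gamma(16/5, 237/8)
obs 5: x=-8 → posterior Inverse-Gamma(37/10, 301/8)
obs 6: x=-3 → posterior Inverse-Gamma(21/5, 305/8)
obs 7: x=7 → posterior Inverse-Gamma(47/10, 789/8)
obs 8: x=-6 → posterior Inverse-Gamma(26/5, 805/8)
obs 9: x=1 → posterior Inverse-Gamma(57/10, 905/8)
obs 10: x=3 → posterior Inverse-Gamma(31/5, 1101/8)
obs 11: x=-3 → posterior Inverse-Gamma(67/10, 1105/8)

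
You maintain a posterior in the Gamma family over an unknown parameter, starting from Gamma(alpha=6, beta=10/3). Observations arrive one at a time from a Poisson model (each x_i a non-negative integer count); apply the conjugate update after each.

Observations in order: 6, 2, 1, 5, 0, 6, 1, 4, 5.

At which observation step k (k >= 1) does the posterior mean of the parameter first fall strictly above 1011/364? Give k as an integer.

obs 1: x=6 → posterior Gamma(12, 13/3)
obs 2: x=2 → posterior Gamma(14, 16/3)
obs 3: x=1 → posterior Gamma(15, 19/3)
obs 4: x=5 → posterior Gamma(20, 22/3)
obs 5: x=0 → posterior Gamma(20, 25/3)
obs 6: x=6 → posterior Gamma(26, 28/3)
obs 7: x=1 → posterior Gamma(27, 31/3)
obs 8: x=4 → posterior Gamma(31, 34/3)
obs 9: x=5 → posterior Gamma(36, 37/3)

k = 6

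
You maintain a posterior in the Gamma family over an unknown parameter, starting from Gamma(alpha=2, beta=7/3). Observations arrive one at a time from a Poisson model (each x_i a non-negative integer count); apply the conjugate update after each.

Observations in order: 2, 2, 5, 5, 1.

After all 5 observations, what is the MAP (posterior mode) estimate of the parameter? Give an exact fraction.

24/11

obs 1: x=2 → posterior Gamma(4, 10/3)
obs 2: x=2 → posterior Gamma(6, 13/3)
obs 3: x=5 → posterior Gamma(11, 16/3)
obs 4: x=5 → posterior Gamma(16, 19/3)
obs 5: x=1 → posterior Gamma(17, 22/3)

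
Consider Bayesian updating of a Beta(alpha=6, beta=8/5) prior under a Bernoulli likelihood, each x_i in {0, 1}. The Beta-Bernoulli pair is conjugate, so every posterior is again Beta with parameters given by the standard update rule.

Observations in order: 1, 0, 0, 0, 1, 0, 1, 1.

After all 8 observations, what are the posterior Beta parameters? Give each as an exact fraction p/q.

alpha=10, beta=28/5

obs 1: x=1 → posterior Beta(7, 8/5)
obs 2: x=0 → posterior Beta(7, 13/5)
obs 3: x=0 → posterior Beta(7, 18/5)
obs 4: x=0 → posterior Beta(7, 23/5)
obs 5: x=1 → posterior Beta(8, 23/5)
obs 6: x=0 → posterior Beta(8, 28/5)
obs 7: x=1 → posterior Beta(9, 28/5)
obs 8: x=1 → posterior Beta(10, 28/5)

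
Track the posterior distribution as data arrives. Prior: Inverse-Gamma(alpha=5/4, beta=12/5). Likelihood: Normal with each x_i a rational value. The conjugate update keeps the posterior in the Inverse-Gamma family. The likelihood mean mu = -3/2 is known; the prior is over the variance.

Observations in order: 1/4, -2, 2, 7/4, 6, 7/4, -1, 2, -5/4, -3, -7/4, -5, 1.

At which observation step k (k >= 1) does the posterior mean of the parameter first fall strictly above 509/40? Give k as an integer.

k = 5

obs 1: x=1/4 → posterior Inverse-Gamma(7/4, 629/160)
obs 2: x=-2 → posterior Inverse-Gamma(9/4, 649/160)
obs 3: x=2 → posterior Inverse-Gamma(11/4, 1629/160)
obs 4: x=7/4 → posterior Inverse-Gamma(13/4, 1237/80)
obs 5: x=6 → posterior Inverse-Gamma(15/4, 3487/80)
obs 6: x=7/4 → posterior Inverse-Gamma(17/4, 7819/160)
obs 7: x=-1 → posterior Inverse-Gamma(19/4, 7839/160)
obs 8: x=2 → posterior Inverse-Gamma(21/4, 8819/160)
obs 9: x=-5/4 → posterior Inverse-Gamma(23/4, 1103/20)
obs 10: x=-3 → posterior Inverse-Gamma(25/4, 2251/40)
obs 11: x=-7/4 → posterior Inverse-Gamma(27/4, 9009/160)
obs 12: x=-5 → posterior Inverse-Gamma(29/4, 9989/160)
obs 13: x=1 → posterior Inverse-Gamma(31/4, 10489/160)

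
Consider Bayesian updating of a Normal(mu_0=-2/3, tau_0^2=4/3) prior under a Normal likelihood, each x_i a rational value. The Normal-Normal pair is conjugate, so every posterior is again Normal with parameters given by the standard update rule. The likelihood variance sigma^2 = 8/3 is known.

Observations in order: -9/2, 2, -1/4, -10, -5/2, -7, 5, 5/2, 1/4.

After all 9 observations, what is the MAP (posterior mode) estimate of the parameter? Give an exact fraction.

obs 1: x=-9/2 → posterior Normal(-35/18, 8/9)
obs 2: x=2 → posterior Normal(-23/24, 2/3)
obs 3: x=-1/4 → posterior Normal(-49/60, 8/15)
obs 4: x=-10 → posterior Normal(-169/72, 4/9)
obs 5: x=-5/2 → posterior Normal(-199/84, 8/21)
obs 6: x=-7 → posterior Normal(-283/96, 1/3)
obs 7: x=5 → posterior Normal(-223/108, 8/27)
obs 8: x=5/2 → posterior Normal(-193/120, 4/15)
obs 9: x=1/4 → posterior Normal(-95/66, 8/33)

-95/66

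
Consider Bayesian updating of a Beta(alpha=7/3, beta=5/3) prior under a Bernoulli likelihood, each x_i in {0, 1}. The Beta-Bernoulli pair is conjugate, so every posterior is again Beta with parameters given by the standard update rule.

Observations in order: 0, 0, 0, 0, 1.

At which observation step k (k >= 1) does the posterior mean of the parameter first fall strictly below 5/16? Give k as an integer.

k = 4

obs 1: x=0 → posterior Beta(7/3, 8/3)
obs 2: x=0 → posterior Beta(7/3, 11/3)
obs 3: x=0 → posterior Beta(7/3, 14/3)
obs 4: x=0 → posterior Beta(7/3, 17/3)
obs 5: x=1 → posterior Beta(10/3, 17/3)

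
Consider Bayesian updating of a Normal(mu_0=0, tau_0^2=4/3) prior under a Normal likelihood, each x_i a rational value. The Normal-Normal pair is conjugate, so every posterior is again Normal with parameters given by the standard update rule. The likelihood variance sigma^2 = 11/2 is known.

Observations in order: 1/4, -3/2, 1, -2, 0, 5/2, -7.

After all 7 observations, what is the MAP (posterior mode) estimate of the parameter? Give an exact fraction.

-54/89

obs 1: x=1/4 → posterior Normal(2/41, 44/41)
obs 2: x=-3/2 → posterior Normal(-10/49, 44/49)
obs 3: x=1 → posterior Normal(-2/57, 44/57)
obs 4: x=-2 → posterior Normal(-18/65, 44/65)
obs 5: x=0 → posterior Normal(-18/73, 44/73)
obs 6: x=5/2 → posterior Normal(2/81, 44/81)
obs 7: x=-7 → posterior Normal(-54/89, 44/89)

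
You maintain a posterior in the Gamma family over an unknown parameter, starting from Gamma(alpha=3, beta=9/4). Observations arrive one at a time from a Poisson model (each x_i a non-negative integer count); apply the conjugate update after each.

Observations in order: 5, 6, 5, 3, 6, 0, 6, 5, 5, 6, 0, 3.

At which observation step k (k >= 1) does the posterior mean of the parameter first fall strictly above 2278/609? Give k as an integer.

obs 1: x=5 → posterior Gamma(8, 13/4)
obs 2: x=6 → posterior Gamma(14, 17/4)
obs 3: x=5 → posterior Gamma(19, 21/4)
obs 4: x=3 → posterior Gamma(22, 25/4)
obs 5: x=6 → posterior Gamma(28, 29/4)
obs 6: x=0 → posterior Gamma(28, 33/4)
obs 7: x=6 → posterior Gamma(34, 37/4)
obs 8: x=5 → posterior Gamma(39, 41/4)
obs 9: x=5 → posterior Gamma(44, 45/4)
obs 10: x=6 → posterior Gamma(50, 49/4)
obs 11: x=0 → posterior Gamma(50, 53/4)
obs 12: x=3 → posterior Gamma(53, 57/4)

k = 5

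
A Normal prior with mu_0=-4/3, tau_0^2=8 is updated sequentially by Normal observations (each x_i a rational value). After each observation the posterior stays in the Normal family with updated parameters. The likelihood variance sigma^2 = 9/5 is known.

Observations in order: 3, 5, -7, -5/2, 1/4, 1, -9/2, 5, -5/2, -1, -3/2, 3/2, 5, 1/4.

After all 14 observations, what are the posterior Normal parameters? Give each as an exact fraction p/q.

mu_0=68/569, tau_0^2=72/569

obs 1: x=3 → posterior Normal(108/49, 72/49)
obs 2: x=5 → posterior Normal(308/89, 72/89)
obs 3: x=-7 → posterior Normal(28/129, 24/43)
obs 4: x=-5/2 → posterior Normal(-72/169, 72/169)
obs 5: x=1/4 → posterior Normal(-62/209, 72/209)
obs 6: x=1 → posterior Normal(-22/249, 24/83)
obs 7: x=-9/2 → posterior Normal(-202/289, 72/289)
obs 8: x=5 → posterior Normal(-2/329, 72/329)
obs 9: x=-5/2 → posterior Normal(-34/123, 8/41)
obs 10: x=-1 → posterior Normal(-142/409, 72/409)
obs 11: x=-3/2 → posterior Normal(-202/449, 72/449)
obs 12: x=3/2 → posterior Normal(-142/489, 24/163)
obs 13: x=5 → posterior Normal(58/529, 72/529)
obs 14: x=1/4 → posterior Normal(68/569, 72/569)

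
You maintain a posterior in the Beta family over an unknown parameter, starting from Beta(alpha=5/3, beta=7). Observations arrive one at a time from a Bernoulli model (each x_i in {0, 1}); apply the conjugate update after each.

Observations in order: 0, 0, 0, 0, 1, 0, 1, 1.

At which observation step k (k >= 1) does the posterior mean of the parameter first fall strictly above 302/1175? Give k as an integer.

k = 8

obs 1: x=0 → posterior Beta(5/3, 8)
obs 2: x=0 → posterior Beta(5/3, 9)
obs 3: x=0 → posterior Beta(5/3, 10)
obs 4: x=0 → posterior Beta(5/3, 11)
obs 5: x=1 → posterior Beta(8/3, 11)
obs 6: x=0 → posterior Beta(8/3, 12)
obs 7: x=1 → posterior Beta(11/3, 12)
obs 8: x=1 → posterior Beta(14/3, 12)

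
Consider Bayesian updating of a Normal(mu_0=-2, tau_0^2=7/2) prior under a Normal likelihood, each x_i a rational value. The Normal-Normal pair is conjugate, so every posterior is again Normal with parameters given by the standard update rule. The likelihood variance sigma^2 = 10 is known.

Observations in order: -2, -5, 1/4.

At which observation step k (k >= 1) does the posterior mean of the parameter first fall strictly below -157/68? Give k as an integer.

obs 1: x=-2 → posterior Normal(-2, 70/27)
obs 2: x=-5 → posterior Normal(-89/34, 35/17)
obs 3: x=1/4 → posterior Normal(-349/164, 70/41)

k = 2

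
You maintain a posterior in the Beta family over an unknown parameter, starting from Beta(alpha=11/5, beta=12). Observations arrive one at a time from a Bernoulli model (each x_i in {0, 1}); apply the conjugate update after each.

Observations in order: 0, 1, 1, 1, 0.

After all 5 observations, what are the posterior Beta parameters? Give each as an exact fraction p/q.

obs 1: x=0 → posterior Beta(11/5, 13)
obs 2: x=1 → posterior Beta(16/5, 13)
obs 3: x=1 → posterior Beta(21/5, 13)
obs 4: x=1 → posterior Beta(26/5, 13)
obs 5: x=0 → posterior Beta(26/5, 14)

alpha=26/5, beta=14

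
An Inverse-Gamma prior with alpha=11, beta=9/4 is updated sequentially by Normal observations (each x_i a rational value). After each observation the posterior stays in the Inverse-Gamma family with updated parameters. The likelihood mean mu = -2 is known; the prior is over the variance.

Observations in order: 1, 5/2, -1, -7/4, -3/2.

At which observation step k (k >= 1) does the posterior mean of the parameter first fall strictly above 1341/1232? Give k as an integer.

k = 2

obs 1: x=1 → posterior Inverse-Gamma(23/2, 27/4)
obs 2: x=5/2 → posterior Inverse-Gamma(12, 135/8)
obs 3: x=-1 → posterior Inverse-Gamma(25/2, 139/8)
obs 4: x=-7/4 → posterior Inverse-Gamma(13, 557/32)
obs 5: x=-3/2 → posterior Inverse-Gamma(27/2, 561/32)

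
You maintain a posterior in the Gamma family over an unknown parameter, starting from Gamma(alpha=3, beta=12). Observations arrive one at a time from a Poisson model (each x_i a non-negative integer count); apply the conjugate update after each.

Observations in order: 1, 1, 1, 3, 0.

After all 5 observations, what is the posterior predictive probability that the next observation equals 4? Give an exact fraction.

obs 1: x=1 → posterior Gamma(4, 13)
obs 2: x=1 → posterior Gamma(5, 14)
obs 3: x=1 → posterior Gamma(6, 15)
obs 4: x=3 → posterior Gamma(9, 16)
obs 5: x=0 → posterior Gamma(9, 17)

6522333207335/2313662762852352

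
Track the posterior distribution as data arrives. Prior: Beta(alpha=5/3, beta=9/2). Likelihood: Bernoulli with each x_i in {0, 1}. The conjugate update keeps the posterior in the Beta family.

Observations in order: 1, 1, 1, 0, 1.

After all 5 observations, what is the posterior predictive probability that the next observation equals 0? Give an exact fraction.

obs 1: x=1 → posterior Beta(8/3, 9/2)
obs 2: x=1 → posterior Beta(11/3, 9/2)
obs 3: x=1 → posterior Beta(14/3, 9/2)
obs 4: x=0 → posterior Beta(14/3, 11/2)
obs 5: x=1 → posterior Beta(17/3, 11/2)

33/67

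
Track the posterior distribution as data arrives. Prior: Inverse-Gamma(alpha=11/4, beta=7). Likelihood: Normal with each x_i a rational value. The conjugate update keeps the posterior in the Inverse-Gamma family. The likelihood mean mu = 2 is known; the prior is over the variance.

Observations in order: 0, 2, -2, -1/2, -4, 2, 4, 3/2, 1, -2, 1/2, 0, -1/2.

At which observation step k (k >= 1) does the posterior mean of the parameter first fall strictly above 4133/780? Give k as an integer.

k = 4

obs 1: x=0 → posterior Inverse-Gamma(13/4, 9)
obs 2: x=2 → posterior Inverse-Gamma(15/4, 9)
obs 3: x=-2 → posterior Inverse-Gamma(17/4, 17)
obs 4: x=-1/2 → posterior Inverse-Gamma(19/4, 161/8)
obs 5: x=-4 → posterior Inverse-Gamma(21/4, 305/8)
obs 6: x=2 → posterior Inverse-Gamma(23/4, 305/8)
obs 7: x=4 → posterior Inverse-Gamma(25/4, 321/8)
obs 8: x=3/2 → posterior Inverse-Gamma(27/4, 161/4)
obs 9: x=1 → posterior Inverse-Gamma(29/4, 163/4)
obs 10: x=-2 → posterior Inverse-Gamma(31/4, 195/4)
obs 11: x=1/2 → posterior Inverse-Gamma(33/4, 399/8)
obs 12: x=0 → posterior Inverse-Gamma(35/4, 415/8)
obs 13: x=-1/2 → posterior Inverse-Gamma(37/4, 55)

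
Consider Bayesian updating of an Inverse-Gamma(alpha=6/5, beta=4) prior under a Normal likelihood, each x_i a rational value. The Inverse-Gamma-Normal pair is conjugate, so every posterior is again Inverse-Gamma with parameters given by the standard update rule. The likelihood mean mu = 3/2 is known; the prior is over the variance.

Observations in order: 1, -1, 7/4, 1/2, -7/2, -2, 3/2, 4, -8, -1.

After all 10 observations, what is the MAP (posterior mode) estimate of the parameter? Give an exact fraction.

obs 1: x=1 → posterior Inverse-Gamma(17/10, 33/8)
obs 2: x=-1 → posterior Inverse-Gamma(11/5, 29/4)
obs 3: x=7/4 → posterior Inverse-Gamma(27/10, 233/32)
obs 4: x=1/2 → posterior Inverse-Gamma(16/5, 249/32)
obs 5: x=-7/2 → posterior Inverse-Gamma(37/10, 649/32)
obs 6: x=-2 → posterior Inverse-Gamma(21/5, 845/32)
obs 7: x=3/2 → posterior Inverse-Gamma(47/10, 845/32)
obs 8: x=4 → posterior Inverse-Gamma(26/5, 945/32)
obs 9: x=-8 → posterior Inverse-Gamma(57/10, 2389/32)
obs 10: x=-1 → posterior Inverse-Gamma(31/5, 2489/32)

12445/1152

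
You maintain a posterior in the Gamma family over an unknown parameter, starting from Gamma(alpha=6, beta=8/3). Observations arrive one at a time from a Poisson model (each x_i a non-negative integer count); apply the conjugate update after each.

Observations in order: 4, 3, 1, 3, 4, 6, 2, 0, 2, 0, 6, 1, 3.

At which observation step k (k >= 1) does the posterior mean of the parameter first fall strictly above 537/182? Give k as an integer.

obs 1: x=4 → posterior Gamma(10, 11/3)
obs 2: x=3 → posterior Gamma(13, 14/3)
obs 3: x=1 → posterior Gamma(14, 17/3)
obs 4: x=3 → posterior Gamma(17, 20/3)
obs 5: x=4 → posterior Gamma(21, 23/3)
obs 6: x=6 → posterior Gamma(27, 26/3)
obs 7: x=2 → posterior Gamma(29, 29/3)
obs 8: x=0 → posterior Gamma(29, 32/3)
obs 9: x=2 → posterior Gamma(31, 35/3)
obs 10: x=0 → posterior Gamma(31, 38/3)
obs 11: x=6 → posterior Gamma(37, 41/3)
obs 12: x=1 → posterior Gamma(38, 44/3)
obs 13: x=3 → posterior Gamma(41, 47/3)

k = 6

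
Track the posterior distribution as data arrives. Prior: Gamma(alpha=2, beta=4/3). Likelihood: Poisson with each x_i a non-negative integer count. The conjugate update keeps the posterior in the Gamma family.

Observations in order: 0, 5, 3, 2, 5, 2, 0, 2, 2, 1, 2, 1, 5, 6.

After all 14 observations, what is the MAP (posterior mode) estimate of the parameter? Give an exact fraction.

obs 1: x=0 → posterior Gamma(2, 7/3)
obs 2: x=5 → posterior Gamma(7, 10/3)
obs 3: x=3 → posterior Gamma(10, 13/3)
obs 4: x=2 → posterior Gamma(12, 16/3)
obs 5: x=5 → posterior Gamma(17, 19/3)
obs 6: x=2 → posterior Gamma(19, 22/3)
obs 7: x=0 → posterior Gamma(19, 25/3)
obs 8: x=2 → posterior Gamma(21, 28/3)
obs 9: x=2 → posterior Gamma(23, 31/3)
obs 10: x=1 → posterior Gamma(24, 34/3)
obs 11: x=2 → posterior Gamma(26, 37/3)
obs 12: x=1 → posterior Gamma(27, 40/3)
obs 13: x=5 → posterior Gamma(32, 43/3)
obs 14: x=6 → posterior Gamma(38, 46/3)

111/46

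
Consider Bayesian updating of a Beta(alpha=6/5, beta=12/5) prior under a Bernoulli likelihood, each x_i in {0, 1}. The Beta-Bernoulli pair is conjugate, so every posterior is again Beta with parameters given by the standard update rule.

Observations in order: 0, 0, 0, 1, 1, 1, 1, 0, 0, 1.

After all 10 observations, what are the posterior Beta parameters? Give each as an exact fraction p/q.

obs 1: x=0 → posterior Beta(6/5, 17/5)
obs 2: x=0 → posterior Beta(6/5, 22/5)
obs 3: x=0 → posterior Beta(6/5, 27/5)
obs 4: x=1 → posterior Beta(11/5, 27/5)
obs 5: x=1 → posterior Beta(16/5, 27/5)
obs 6: x=1 → posterior Beta(21/5, 27/5)
obs 7: x=1 → posterior Beta(26/5, 27/5)
obs 8: x=0 → posterior Beta(26/5, 32/5)
obs 9: x=0 → posterior Beta(26/5, 37/5)
obs 10: x=1 → posterior Beta(31/5, 37/5)

alpha=31/5, beta=37/5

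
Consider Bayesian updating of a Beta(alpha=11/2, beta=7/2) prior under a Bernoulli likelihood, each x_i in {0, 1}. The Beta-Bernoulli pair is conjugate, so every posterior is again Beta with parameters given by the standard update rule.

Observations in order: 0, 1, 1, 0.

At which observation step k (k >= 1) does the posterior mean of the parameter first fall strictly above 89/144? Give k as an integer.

k = 3

obs 1: x=0 → posterior Beta(11/2, 9/2)
obs 2: x=1 → posterior Beta(13/2, 9/2)
obs 3: x=1 → posterior Beta(15/2, 9/2)
obs 4: x=0 → posterior Beta(15/2, 11/2)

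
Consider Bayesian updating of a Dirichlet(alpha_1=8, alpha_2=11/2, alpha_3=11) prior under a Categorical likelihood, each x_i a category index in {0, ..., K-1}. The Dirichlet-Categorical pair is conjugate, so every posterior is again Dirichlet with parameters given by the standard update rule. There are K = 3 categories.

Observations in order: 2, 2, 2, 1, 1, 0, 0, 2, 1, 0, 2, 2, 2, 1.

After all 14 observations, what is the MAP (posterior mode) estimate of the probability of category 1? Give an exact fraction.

17/71

obs 1: x=2 → posterior Dirichlet(8, 11/2, 12)
obs 2: x=2 → posterior Dirichlet(8, 11/2, 13)
obs 3: x=2 → posterior Dirichlet(8, 11/2, 14)
obs 4: x=1 → posterior Dirichlet(8, 13/2, 14)
obs 5: x=1 → posterior Dirichlet(8, 15/2, 14)
obs 6: x=0 → posterior Dirichlet(9, 15/2, 14)
obs 7: x=0 → posterior Dirichlet(10, 15/2, 14)
obs 8: x=2 → posterior Dirichlet(10, 15/2, 15)
obs 9: x=1 → posterior Dirichlet(10, 17/2, 15)
obs 10: x=0 → posterior Dirichlet(11, 17/2, 15)
obs 11: x=2 → posterior Dirichlet(11, 17/2, 16)
obs 12: x=2 → posterior Dirichlet(11, 17/2, 17)
obs 13: x=2 → posterior Dirichlet(11, 17/2, 18)
obs 14: x=1 → posterior Dirichlet(11, 19/2, 18)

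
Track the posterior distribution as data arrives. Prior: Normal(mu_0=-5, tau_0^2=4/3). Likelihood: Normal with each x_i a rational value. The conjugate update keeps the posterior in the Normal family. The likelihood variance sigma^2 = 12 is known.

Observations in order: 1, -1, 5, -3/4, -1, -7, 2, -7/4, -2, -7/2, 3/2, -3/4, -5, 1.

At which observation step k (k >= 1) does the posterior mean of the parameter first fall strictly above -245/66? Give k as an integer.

obs 1: x=1 → posterior Normal(-22/5, 6/5)
obs 2: x=-1 → posterior Normal(-45/11, 12/11)
obs 3: x=5 → posterior Normal(-10/3, 1)
obs 4: x=-3/4 → posterior Normal(-163/52, 12/13)
obs 5: x=-1 → posterior Normal(-167/56, 6/7)
obs 6: x=-7 → posterior Normal(-13/4, 4/5)
obs 7: x=2 → posterior Normal(-187/64, 3/4)
obs 8: x=-7/4 → posterior Normal(-97/34, 12/17)
obs 9: x=-2 → posterior Normal(-101/36, 2/3)
obs 10: x=-7/2 → posterior Normal(-54/19, 12/19)
obs 11: x=3/2 → posterior Normal(-21/8, 3/5)
obs 12: x=-3/4 → posterior Normal(-71/28, 4/7)
obs 13: x=-5 → posterior Normal(-233/88, 6/11)
obs 14: x=1 → posterior Normal(-229/92, 12/23)

k = 3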